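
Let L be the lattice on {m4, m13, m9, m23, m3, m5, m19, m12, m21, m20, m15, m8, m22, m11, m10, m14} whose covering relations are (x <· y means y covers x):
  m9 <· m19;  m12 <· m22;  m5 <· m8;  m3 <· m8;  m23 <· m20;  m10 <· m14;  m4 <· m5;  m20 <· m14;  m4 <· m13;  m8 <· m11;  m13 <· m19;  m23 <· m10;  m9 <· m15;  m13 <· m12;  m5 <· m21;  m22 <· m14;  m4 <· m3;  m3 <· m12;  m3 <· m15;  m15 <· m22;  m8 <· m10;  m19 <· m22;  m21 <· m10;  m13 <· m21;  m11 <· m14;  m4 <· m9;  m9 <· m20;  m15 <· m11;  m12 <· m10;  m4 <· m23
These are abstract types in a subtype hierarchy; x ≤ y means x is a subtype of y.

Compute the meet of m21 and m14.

m21

Common lower bounds of {m21, m14}: m13, m21, m4, m5.
The greatest among these is m21.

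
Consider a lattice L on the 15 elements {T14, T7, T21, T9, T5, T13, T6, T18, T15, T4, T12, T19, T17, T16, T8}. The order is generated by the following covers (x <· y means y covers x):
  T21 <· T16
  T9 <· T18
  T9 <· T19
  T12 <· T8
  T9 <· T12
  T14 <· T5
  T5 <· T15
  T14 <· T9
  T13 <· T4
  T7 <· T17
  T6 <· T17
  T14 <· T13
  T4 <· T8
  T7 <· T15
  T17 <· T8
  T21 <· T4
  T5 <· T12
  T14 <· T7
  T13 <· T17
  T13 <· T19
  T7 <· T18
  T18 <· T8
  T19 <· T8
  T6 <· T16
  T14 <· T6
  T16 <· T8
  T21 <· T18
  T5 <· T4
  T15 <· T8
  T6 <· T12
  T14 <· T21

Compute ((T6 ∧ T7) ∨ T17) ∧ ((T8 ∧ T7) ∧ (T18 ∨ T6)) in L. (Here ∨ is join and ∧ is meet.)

T6 ∧ T7 = T14
T14 ∨ T17 = T17
T8 ∧ T7 = T7
T18 ∨ T6 = T8
T7 ∧ T8 = T7
T17 ∧ T7 = T7

T7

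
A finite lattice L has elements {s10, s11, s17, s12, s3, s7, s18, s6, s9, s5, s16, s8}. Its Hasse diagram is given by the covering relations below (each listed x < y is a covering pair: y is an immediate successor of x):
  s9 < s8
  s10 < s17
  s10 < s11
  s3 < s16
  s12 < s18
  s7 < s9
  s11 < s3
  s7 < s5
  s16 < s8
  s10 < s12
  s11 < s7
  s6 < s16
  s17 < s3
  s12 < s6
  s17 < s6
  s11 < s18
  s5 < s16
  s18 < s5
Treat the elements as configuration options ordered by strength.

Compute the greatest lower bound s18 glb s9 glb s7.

Common lower bounds of {s18, s9, s7}: s10, s11.
The greatest among these is s11.

s11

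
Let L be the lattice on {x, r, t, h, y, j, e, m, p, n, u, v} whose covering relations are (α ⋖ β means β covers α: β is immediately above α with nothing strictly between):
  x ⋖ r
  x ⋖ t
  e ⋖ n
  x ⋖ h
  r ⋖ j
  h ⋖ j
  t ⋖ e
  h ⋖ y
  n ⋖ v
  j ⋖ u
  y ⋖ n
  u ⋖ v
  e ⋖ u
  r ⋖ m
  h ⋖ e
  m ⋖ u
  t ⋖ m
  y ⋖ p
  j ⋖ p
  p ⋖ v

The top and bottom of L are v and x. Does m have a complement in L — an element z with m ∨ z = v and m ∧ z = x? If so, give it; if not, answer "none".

y

Need z with m ∨ z = v and m ∧ z = x.
Checking each element gives: y.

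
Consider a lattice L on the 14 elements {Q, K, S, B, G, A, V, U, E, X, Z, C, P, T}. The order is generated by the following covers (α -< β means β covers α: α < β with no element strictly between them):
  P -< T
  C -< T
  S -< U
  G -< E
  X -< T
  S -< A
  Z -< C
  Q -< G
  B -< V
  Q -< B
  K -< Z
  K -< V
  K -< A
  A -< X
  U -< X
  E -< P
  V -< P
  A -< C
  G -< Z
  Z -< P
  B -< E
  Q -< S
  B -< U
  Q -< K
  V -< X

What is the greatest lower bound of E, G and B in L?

Common lower bounds of {E, G, B}: Q.
The greatest among these is Q.

Q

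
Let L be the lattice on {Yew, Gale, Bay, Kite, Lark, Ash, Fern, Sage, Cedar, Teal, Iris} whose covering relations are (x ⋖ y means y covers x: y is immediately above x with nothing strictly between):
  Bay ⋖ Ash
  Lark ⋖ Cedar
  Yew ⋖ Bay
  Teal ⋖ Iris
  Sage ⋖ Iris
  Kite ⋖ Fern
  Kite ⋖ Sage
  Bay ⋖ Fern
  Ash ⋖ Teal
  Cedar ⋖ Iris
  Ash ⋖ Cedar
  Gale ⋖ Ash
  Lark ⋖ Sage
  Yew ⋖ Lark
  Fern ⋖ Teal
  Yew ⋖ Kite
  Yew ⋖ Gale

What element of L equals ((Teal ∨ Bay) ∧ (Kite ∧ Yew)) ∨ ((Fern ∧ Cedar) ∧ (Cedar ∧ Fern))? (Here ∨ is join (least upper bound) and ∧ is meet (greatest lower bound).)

Teal ∨ Bay = Teal
Kite ∧ Yew = Yew
Teal ∧ Yew = Yew
Fern ∧ Cedar = Bay
Cedar ∧ Fern = Bay
Bay ∧ Bay = Bay
Yew ∨ Bay = Bay

Bay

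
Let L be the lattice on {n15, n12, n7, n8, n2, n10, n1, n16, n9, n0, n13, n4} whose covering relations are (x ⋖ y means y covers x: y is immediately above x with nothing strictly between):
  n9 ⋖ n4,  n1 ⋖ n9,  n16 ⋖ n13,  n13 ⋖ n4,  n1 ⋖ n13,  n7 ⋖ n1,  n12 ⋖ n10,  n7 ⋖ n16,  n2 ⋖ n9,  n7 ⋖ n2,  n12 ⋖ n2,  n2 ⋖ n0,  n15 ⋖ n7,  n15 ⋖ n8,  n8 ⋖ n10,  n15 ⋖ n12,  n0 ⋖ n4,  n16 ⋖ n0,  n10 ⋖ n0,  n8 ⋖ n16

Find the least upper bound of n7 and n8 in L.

Common upper bounds of {n7, n8}: n0, n13, n16, n4.
The least among these is n16.

n16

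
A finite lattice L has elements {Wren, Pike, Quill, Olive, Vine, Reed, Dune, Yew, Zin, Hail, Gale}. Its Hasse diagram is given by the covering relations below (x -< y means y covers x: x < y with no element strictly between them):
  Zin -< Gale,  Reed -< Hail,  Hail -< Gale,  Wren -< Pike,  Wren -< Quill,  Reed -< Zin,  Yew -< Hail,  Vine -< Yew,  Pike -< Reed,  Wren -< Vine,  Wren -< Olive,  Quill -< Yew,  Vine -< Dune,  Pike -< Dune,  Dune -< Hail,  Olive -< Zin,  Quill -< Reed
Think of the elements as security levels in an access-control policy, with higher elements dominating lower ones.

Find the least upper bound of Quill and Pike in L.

Common upper bounds of {Quill, Pike}: Gale, Hail, Reed, Zin.
The least among these is Reed.

Reed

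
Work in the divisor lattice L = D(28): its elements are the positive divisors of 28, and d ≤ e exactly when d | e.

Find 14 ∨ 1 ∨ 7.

In the divisibility order, the join is the least common multiple: lcm(14, 1, 7) = 14.

14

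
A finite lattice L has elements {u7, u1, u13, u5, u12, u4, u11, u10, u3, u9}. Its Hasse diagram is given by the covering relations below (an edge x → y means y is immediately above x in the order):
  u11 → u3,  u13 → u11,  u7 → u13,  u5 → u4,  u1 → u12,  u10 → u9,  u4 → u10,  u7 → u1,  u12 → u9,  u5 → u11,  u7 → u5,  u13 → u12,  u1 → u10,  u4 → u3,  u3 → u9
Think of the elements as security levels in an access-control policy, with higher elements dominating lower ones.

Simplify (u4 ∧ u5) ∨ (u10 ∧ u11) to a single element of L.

u5

u4 ∧ u5 = u5
u10 ∧ u11 = u5
u5 ∨ u5 = u5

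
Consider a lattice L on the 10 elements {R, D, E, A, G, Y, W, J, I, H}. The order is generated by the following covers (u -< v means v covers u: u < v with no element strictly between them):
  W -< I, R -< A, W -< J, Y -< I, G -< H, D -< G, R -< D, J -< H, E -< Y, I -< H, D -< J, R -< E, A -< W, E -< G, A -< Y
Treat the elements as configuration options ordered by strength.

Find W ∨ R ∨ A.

Common upper bounds of {W, R, A}: H, I, J, W.
The least among these is W.

W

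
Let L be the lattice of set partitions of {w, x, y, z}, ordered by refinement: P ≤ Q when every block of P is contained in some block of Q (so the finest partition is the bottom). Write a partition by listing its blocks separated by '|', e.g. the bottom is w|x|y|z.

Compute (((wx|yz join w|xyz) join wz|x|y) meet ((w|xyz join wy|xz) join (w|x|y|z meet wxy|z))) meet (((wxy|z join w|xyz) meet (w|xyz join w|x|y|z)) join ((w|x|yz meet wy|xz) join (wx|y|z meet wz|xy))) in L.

w|xyz

wx|yz ∨ w|xyz = wxyz
wxyz ∨ wz|x|y = wxyz
w|xyz ∨ wy|xz = wxyz
w|x|y|z ∧ wxy|z = w|x|y|z
wxyz ∨ w|x|y|z = wxyz
wxyz ∧ wxyz = wxyz
wxy|z ∨ w|xyz = wxyz
w|xyz ∨ w|x|y|z = w|xyz
wxyz ∧ w|xyz = w|xyz
w|x|yz ∧ wy|xz = w|x|y|z
wx|y|z ∧ wz|xy = w|x|y|z
w|x|y|z ∨ w|x|y|z = w|x|y|z
w|xyz ∨ w|x|y|z = w|xyz
wxyz ∧ w|xyz = w|xyz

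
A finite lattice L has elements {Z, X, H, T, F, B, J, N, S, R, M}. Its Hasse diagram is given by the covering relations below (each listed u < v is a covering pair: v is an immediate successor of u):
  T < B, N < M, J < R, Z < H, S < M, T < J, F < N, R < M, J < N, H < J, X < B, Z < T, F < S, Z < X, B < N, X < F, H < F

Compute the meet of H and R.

Common lower bounds of {H, R}: H, Z.
The greatest among these is H.

H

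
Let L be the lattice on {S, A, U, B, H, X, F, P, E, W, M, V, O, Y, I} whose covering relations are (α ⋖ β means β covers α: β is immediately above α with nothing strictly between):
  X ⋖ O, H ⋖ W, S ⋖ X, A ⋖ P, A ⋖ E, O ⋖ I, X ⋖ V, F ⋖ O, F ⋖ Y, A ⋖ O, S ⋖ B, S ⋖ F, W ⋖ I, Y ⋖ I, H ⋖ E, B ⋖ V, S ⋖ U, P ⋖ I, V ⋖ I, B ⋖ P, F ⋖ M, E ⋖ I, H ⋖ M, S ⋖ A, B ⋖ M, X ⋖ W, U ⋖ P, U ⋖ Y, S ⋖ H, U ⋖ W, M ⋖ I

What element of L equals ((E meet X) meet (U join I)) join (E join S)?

E

E ∧ X = S
U ∨ I = I
S ∧ I = S
E ∨ S = E
S ∨ E = E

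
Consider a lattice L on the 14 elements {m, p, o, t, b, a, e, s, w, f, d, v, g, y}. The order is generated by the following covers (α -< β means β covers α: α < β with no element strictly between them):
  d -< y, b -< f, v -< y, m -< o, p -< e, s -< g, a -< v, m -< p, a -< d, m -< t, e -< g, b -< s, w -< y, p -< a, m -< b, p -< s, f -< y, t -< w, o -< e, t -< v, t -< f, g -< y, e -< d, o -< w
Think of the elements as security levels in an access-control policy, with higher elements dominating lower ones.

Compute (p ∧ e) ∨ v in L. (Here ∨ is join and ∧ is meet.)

v

p ∧ e = p
p ∨ v = v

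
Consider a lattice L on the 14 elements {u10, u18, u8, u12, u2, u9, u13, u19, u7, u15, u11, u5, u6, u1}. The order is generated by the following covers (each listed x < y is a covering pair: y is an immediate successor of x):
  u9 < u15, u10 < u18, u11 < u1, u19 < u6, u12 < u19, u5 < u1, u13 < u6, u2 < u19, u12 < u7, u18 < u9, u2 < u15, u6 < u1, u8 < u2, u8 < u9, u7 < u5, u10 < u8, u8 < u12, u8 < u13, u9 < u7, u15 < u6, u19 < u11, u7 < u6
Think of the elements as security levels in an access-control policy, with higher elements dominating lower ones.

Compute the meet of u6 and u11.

Common lower bounds of {u6, u11}: u10, u12, u19, u2, u8.
The greatest among these is u19.

u19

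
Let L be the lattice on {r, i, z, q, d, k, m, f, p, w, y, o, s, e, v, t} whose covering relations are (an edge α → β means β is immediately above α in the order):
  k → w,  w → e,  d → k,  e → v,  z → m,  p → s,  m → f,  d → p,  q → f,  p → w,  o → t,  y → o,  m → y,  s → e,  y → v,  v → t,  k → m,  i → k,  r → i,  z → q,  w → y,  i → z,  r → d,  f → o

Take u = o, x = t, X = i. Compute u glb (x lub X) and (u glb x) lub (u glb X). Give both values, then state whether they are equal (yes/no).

o; o; yes

x lub X = t, so u glb (x lub X) = o glb t = o.
u glb x = o and u glb X = i, so (u glb x) lub (u glb X) = o lub i = o.
Equal: yes.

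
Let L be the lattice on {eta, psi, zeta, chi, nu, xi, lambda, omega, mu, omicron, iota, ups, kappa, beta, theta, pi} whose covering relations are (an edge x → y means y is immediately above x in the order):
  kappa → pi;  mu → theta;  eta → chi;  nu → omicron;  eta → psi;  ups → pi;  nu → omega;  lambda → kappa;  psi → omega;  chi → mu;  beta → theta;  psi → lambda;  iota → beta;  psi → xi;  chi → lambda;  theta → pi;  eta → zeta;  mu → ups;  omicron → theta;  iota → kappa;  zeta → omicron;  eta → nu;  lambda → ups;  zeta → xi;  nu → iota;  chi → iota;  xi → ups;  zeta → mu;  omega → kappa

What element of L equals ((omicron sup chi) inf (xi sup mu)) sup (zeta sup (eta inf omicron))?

omicron ∨ chi = theta
xi ∨ mu = ups
theta ∧ ups = mu
eta ∧ omicron = eta
zeta ∨ eta = zeta
mu ∨ zeta = mu

mu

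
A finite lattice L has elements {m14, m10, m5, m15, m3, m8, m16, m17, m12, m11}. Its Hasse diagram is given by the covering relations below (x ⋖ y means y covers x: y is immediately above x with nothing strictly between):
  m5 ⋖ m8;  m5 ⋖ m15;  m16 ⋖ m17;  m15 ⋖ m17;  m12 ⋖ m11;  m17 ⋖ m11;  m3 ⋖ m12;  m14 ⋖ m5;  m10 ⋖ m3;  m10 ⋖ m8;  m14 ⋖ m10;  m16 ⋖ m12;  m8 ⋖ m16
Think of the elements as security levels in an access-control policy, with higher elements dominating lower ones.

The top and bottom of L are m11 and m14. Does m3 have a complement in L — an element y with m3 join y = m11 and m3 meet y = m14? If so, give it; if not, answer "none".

Need y with m3 ∨ y = m11 and m3 ∧ y = m14.
Checking each element gives: m15.

m15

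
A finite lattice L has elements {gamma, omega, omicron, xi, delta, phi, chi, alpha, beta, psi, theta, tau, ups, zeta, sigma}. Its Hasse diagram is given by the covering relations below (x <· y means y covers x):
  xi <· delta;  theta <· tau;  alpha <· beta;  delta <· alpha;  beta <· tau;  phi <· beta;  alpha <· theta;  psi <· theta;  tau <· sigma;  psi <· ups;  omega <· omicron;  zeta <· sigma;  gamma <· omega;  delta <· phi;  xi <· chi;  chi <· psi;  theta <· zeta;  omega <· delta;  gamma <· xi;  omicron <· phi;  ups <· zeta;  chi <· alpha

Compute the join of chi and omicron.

beta

Common upper bounds of {chi, omicron}: beta, sigma, tau.
The least among these is beta.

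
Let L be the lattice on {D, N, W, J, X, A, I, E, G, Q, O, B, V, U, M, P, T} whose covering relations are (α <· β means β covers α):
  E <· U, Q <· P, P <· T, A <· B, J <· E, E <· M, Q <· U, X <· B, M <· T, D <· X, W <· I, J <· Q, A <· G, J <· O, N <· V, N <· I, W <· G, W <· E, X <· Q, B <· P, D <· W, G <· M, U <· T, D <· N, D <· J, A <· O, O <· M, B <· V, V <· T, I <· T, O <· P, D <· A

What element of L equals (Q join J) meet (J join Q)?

Q

Q ∨ J = Q
J ∨ Q = Q
Q ∧ Q = Q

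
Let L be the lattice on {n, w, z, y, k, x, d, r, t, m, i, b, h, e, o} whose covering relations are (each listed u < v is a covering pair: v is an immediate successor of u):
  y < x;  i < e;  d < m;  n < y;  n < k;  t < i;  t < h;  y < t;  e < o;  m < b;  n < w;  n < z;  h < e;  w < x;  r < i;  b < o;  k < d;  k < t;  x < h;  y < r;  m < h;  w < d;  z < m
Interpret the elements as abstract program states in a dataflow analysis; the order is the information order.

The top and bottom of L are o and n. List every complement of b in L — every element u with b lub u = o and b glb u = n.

Need u with b ∨ u = o and b ∧ u = n.
Checking each element gives: r, y.

r, y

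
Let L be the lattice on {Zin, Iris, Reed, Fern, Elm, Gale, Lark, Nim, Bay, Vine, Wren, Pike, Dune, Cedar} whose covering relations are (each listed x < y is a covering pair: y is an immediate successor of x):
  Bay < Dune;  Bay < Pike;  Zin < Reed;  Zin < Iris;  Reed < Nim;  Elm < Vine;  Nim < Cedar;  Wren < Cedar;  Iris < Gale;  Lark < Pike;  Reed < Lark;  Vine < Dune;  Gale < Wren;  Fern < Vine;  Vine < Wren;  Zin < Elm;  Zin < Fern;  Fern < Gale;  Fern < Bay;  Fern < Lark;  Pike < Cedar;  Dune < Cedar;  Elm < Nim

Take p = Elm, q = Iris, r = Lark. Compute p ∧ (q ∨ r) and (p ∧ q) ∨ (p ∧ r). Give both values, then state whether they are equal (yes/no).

Elm; Zin; no

q ∨ r = Cedar, so p ∧ (q ∨ r) = Elm ∧ Cedar = Elm.
p ∧ q = Zin and p ∧ r = Zin, so (p ∧ q) ∨ (p ∧ r) = Zin ∨ Zin = Zin.
Equal: no.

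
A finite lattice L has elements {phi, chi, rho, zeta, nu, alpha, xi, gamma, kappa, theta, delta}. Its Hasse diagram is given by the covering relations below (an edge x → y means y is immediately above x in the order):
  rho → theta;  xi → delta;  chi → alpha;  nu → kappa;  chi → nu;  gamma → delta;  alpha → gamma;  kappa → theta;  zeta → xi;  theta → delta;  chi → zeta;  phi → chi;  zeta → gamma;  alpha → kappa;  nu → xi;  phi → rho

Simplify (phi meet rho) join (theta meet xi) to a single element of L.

nu

phi ∧ rho = phi
theta ∧ xi = nu
phi ∨ nu = nu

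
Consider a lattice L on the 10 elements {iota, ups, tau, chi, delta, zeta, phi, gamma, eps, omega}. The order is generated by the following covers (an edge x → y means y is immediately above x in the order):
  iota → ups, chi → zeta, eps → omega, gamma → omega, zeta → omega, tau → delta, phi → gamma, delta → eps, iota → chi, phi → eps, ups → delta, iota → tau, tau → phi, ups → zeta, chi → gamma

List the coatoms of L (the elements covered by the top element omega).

The coatoms are exactly the elements covered by omega: eps, gamma, zeta.

eps, gamma, zeta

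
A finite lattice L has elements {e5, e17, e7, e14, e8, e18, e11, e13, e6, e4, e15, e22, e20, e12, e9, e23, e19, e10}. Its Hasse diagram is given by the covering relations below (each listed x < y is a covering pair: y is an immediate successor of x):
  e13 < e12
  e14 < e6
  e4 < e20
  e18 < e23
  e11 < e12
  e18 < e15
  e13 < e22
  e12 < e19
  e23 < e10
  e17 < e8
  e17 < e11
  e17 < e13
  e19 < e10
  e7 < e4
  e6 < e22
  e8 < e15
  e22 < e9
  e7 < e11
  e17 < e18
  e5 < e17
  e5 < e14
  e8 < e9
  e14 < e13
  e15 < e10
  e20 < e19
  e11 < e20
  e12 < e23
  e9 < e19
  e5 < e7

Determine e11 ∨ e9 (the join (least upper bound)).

e19

Common upper bounds of {e11, e9}: e10, e19.
The least among these is e19.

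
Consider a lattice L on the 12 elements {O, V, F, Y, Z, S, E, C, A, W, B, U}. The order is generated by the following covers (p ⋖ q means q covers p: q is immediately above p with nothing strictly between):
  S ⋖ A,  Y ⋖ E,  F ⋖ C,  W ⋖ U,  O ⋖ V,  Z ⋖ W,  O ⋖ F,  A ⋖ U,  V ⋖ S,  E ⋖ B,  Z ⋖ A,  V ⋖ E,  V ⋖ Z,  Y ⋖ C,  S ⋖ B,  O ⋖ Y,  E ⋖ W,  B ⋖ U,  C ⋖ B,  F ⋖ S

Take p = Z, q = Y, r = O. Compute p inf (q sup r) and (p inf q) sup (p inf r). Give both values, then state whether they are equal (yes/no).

q sup r = Y, so p inf (q sup r) = Z inf Y = O.
p inf q = O and p inf r = O, so (p inf q) sup (p inf r) = O sup O = O.
Equal: yes.

O; O; yes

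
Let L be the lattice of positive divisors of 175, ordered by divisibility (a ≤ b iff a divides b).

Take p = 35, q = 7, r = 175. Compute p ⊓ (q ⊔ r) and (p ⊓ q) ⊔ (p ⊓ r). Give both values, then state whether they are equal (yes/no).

q ⊔ r = 175, so p ⊓ (q ⊔ r) = 35 ⊓ 175 = 35.
p ⊓ q = 7 and p ⊓ r = 35, so (p ⊓ q) ⊔ (p ⊓ r) = 7 ⊔ 35 = 35.
Equal: yes.

35; 35; yes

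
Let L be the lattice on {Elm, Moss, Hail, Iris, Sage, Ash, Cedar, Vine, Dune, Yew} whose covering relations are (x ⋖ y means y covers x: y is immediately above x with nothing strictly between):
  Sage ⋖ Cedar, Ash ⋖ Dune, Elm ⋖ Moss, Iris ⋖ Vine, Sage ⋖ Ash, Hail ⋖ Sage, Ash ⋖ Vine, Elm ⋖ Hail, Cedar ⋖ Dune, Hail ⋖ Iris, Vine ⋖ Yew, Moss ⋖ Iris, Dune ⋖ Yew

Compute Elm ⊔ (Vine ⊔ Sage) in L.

Vine

Vine ∨ Sage = Vine
Elm ∨ Vine = Vine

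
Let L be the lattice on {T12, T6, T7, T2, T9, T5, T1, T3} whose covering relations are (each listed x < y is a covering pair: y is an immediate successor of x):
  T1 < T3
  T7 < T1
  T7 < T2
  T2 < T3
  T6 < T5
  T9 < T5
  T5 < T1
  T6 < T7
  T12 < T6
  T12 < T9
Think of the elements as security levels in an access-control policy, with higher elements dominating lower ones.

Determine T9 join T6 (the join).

T5

Common upper bounds of {T9, T6}: T1, T3, T5.
The least among these is T5.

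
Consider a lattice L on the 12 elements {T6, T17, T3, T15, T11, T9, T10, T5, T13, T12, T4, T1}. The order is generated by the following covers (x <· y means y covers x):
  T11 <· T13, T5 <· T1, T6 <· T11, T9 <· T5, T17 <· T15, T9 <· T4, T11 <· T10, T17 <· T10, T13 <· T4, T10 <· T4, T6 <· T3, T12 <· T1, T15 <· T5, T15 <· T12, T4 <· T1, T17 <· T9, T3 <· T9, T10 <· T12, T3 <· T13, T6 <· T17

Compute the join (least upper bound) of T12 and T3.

Common upper bounds of {T12, T3}: T1.
The least among these is T1.

T1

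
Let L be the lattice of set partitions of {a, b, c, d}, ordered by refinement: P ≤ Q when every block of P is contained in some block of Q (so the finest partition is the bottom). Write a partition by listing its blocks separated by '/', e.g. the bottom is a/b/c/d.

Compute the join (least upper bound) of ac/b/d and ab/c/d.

Common upper bounds of {ac/b/d, ab/c/d}: abc/d, abcd.
The least among these is abc/d.

abc/d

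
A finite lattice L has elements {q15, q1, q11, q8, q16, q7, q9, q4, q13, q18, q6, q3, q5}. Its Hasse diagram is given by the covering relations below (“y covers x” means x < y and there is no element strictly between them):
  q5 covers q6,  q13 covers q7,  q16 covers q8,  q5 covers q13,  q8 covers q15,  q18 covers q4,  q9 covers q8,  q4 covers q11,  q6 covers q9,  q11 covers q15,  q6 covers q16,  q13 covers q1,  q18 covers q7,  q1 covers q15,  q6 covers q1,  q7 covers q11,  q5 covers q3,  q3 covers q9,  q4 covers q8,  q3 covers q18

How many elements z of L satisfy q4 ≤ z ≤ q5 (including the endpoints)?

4

The interval [q4, q5] = {q18, q3, q4, q5}, which has 4 elements.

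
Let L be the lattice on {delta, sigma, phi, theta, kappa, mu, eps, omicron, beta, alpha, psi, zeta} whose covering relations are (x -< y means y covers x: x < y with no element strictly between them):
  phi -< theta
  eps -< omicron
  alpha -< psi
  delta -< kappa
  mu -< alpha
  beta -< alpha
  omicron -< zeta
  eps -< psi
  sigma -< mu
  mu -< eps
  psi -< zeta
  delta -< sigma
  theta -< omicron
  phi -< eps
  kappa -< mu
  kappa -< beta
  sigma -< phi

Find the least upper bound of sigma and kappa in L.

mu

Common upper bounds of {sigma, kappa}: alpha, eps, mu, omicron, psi, zeta.
The least among these is mu.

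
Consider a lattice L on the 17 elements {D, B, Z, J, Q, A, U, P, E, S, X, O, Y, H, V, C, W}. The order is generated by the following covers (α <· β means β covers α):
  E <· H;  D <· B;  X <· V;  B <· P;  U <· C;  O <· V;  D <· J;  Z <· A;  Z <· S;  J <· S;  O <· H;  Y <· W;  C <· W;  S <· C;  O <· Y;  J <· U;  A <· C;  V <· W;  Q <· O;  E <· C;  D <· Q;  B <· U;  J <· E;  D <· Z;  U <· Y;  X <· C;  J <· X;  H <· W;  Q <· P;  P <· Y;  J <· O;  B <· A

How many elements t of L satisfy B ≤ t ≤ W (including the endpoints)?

7

The interval [B, W] = {A, B, C, P, U, W, Y}, which has 7 elements.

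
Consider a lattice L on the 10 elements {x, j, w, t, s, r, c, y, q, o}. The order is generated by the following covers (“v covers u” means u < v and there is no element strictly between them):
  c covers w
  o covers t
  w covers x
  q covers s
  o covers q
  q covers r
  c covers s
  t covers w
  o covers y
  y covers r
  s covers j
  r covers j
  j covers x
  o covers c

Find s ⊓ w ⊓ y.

x

Common lower bounds of {s, w, y}: x.
The greatest among these is x.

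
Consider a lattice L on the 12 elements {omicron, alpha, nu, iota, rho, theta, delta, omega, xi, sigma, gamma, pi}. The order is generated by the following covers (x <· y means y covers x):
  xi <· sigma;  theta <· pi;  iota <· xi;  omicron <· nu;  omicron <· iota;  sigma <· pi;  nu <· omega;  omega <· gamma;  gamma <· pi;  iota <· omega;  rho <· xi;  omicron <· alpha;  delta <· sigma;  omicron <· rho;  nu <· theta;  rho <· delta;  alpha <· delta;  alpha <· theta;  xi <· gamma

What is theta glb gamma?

nu

Common lower bounds of {theta, gamma}: nu, omicron.
The greatest among these is nu.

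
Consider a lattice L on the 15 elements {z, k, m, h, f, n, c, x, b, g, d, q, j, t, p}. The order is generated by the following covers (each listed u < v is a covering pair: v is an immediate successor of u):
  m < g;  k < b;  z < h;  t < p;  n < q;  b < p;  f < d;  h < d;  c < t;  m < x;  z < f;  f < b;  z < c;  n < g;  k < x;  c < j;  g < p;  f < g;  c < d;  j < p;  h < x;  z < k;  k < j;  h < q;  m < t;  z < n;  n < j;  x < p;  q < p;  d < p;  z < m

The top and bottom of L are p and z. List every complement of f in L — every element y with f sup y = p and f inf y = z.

j, q, t, x

Need y with f ∨ y = p and f ∧ y = z.
Checking each element gives: j, q, t, x.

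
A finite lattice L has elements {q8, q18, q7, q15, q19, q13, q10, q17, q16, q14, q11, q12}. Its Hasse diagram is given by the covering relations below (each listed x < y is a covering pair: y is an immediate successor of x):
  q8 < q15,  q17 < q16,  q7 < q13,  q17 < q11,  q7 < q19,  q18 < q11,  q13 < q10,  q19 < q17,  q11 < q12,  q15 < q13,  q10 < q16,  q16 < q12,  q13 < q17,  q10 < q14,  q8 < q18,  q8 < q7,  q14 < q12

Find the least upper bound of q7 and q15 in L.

q13

Common upper bounds of {q7, q15}: q10, q11, q12, q13, q14, q16, q17.
The least among these is q13.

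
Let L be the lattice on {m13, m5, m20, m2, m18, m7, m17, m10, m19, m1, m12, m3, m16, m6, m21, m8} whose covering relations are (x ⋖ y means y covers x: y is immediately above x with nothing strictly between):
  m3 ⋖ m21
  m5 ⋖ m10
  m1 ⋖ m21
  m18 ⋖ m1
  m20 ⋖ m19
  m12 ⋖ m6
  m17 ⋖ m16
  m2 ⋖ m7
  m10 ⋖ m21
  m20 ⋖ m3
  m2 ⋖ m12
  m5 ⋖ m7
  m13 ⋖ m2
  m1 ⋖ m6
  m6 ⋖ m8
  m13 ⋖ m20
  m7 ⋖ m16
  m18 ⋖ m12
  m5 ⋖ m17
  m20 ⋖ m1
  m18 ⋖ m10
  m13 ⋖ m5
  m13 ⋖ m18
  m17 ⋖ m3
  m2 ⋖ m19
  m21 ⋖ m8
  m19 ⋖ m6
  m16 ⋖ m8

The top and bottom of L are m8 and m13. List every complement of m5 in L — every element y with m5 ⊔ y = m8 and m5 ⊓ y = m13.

Need y with m5 ∨ y = m8 and m5 ∧ y = m13.
Checking each element gives: m12, m19, m6.

m12, m19, m6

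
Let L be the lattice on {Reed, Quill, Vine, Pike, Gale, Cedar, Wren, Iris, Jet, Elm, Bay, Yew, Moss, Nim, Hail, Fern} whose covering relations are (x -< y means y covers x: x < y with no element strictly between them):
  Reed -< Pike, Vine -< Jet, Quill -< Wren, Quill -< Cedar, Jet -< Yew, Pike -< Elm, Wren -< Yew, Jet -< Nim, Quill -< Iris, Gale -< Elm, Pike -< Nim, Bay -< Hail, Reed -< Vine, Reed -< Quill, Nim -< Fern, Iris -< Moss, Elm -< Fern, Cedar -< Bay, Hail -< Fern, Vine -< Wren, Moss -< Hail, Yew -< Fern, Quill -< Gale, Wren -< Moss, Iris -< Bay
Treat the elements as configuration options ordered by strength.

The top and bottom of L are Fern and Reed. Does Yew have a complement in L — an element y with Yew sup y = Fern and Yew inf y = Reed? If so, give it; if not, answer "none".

Pike

Need y with Yew ∨ y = Fern and Yew ∧ y = Reed.
Checking each element gives: Pike.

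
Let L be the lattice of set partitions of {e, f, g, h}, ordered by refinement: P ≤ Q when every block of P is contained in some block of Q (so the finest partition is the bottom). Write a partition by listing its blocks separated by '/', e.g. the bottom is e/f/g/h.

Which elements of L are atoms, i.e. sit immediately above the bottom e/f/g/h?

e/f/gh, e/fg/h, e/fh/g, ef/g/h, eg/f/h, eh/f/g

The atoms are exactly the elements that cover e/f/g/h: e/f/gh, e/fg/h, e/fh/g, ef/g/h, eg/f/h, eh/f/g.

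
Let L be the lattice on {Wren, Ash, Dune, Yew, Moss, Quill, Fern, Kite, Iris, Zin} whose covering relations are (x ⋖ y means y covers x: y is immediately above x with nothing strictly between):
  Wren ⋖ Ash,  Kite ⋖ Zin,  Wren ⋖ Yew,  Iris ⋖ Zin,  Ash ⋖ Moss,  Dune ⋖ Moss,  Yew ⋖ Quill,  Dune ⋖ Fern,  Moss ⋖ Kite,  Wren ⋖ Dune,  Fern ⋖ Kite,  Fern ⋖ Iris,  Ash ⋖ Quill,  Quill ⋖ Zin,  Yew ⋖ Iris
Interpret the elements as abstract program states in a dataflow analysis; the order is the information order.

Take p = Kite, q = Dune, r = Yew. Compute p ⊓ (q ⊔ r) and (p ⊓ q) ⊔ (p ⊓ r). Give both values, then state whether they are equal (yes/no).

q ⊔ r = Iris, so p ⊓ (q ⊔ r) = Kite ⊓ Iris = Fern.
p ⊓ q = Dune and p ⊓ r = Wren, so (p ⊓ q) ⊔ (p ⊓ r) = Dune ⊔ Wren = Dune.
Equal: no.

Fern; Dune; no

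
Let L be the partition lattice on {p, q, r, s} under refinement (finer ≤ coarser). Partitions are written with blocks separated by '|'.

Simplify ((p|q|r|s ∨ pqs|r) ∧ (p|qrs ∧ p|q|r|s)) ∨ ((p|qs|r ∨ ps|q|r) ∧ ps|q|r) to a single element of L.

ps|q|r

p|q|r|s ∨ pqs|r = pqs|r
p|qrs ∧ p|q|r|s = p|q|r|s
pqs|r ∧ p|q|r|s = p|q|r|s
p|qs|r ∨ ps|q|r = pqs|r
pqs|r ∧ ps|q|r = ps|q|r
p|q|r|s ∨ ps|q|r = ps|q|r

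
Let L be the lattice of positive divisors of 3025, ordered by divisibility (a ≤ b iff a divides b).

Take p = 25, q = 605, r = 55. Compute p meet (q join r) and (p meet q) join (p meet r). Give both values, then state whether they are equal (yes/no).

5; 5; yes

q join r = 605, so p meet (q join r) = 25 meet 605 = 5.
p meet q = 5 and p meet r = 5, so (p meet q) join (p meet r) = 5 join 5 = 5.
Equal: yes.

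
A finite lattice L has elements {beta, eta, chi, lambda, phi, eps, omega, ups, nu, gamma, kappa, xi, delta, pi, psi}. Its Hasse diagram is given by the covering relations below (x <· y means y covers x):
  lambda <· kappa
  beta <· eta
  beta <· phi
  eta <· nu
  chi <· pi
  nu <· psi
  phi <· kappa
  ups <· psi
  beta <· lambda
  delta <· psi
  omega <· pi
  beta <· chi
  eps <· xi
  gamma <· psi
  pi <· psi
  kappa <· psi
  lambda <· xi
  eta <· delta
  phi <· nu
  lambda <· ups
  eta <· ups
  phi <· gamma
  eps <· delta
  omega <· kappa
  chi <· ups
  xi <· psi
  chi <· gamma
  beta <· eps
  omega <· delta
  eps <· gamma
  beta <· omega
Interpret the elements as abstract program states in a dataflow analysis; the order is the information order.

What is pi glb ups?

Common lower bounds of {pi, ups}: beta, chi.
The greatest among these is chi.

chi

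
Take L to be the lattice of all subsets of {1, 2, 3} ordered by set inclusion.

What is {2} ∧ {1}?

Under ⊆, meet is intersection: {2} ∩ {1} = {}.

{}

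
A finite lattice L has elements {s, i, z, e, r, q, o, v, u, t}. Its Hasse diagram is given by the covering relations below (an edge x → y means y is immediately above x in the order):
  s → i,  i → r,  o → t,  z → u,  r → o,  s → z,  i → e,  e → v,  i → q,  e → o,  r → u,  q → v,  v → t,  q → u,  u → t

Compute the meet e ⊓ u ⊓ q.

Common lower bounds of {e, u, q}: i, s.
The greatest among these is i.

i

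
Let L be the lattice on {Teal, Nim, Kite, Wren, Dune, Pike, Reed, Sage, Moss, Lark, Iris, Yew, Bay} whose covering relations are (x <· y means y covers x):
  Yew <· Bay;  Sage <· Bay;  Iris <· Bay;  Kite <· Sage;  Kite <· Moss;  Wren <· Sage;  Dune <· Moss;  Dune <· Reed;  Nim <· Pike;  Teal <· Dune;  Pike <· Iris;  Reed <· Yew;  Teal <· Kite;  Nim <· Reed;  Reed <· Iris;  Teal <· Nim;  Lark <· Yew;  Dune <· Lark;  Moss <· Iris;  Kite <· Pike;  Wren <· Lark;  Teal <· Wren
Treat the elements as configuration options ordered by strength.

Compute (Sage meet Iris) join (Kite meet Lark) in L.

Kite

Sage ∧ Iris = Kite
Kite ∧ Lark = Teal
Kite ∨ Teal = Kite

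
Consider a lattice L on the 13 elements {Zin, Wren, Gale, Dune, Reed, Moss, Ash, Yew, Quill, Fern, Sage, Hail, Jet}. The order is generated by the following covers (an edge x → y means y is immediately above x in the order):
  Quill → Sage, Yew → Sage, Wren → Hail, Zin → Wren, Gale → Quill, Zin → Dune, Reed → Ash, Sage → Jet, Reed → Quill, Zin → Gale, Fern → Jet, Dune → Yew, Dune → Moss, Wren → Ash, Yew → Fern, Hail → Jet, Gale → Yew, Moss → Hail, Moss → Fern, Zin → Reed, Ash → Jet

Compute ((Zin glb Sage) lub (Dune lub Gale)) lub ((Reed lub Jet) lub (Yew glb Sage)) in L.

Jet

Zin ∧ Sage = Zin
Dune ∨ Gale = Yew
Zin ∨ Yew = Yew
Reed ∨ Jet = Jet
Yew ∧ Sage = Yew
Jet ∨ Yew = Jet
Yew ∨ Jet = Jet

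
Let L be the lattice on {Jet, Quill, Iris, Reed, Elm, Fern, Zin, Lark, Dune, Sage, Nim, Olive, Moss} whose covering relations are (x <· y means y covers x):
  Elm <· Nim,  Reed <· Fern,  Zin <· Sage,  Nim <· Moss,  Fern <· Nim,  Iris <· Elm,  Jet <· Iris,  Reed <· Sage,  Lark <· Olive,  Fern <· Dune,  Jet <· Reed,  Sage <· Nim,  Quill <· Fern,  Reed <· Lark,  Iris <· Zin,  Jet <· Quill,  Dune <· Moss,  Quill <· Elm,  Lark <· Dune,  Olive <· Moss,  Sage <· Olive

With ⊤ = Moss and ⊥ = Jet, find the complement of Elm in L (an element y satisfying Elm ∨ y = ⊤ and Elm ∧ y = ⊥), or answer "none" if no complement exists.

Lark

Need y with Elm ∨ y = Moss and Elm ∧ y = Jet.
Checking each element gives: Lark.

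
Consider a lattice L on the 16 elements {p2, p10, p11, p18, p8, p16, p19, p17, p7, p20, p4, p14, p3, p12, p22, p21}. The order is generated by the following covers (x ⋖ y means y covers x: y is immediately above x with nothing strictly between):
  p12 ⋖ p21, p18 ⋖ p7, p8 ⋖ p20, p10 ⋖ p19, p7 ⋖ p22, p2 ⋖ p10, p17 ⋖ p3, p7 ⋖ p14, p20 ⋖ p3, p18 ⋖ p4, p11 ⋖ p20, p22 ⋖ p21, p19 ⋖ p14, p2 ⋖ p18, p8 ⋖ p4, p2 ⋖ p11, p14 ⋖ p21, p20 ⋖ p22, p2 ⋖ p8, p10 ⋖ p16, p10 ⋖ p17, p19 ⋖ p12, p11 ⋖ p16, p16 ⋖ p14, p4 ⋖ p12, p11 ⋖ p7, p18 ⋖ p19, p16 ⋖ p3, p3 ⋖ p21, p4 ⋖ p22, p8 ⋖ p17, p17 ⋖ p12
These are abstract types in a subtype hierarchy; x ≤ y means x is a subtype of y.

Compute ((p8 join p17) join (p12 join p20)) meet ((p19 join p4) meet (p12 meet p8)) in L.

p8

p8 ∨ p17 = p17
p12 ∨ p20 = p21
p17 ∨ p21 = p21
p19 ∨ p4 = p12
p12 ∧ p8 = p8
p12 ∧ p8 = p8
p21 ∧ p8 = p8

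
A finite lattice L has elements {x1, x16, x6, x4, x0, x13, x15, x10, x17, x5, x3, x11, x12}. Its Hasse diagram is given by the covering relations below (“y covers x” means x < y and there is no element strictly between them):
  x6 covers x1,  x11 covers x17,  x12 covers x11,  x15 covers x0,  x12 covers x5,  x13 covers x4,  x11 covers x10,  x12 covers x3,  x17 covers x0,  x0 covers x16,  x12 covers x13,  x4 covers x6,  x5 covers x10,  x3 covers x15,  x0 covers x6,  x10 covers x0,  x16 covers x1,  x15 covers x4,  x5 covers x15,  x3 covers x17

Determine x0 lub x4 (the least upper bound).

x15

Common upper bounds of {x0, x4}: x12, x15, x3, x5.
The least among these is x15.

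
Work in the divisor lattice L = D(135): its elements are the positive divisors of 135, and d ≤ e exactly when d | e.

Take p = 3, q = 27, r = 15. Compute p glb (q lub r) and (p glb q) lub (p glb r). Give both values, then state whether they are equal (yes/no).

q lub r = 135, so p glb (q lub r) = 3 glb 135 = 3.
p glb q = 3 and p glb r = 3, so (p glb q) lub (p glb r) = 3 lub 3 = 3.
Equal: yes.

3; 3; yes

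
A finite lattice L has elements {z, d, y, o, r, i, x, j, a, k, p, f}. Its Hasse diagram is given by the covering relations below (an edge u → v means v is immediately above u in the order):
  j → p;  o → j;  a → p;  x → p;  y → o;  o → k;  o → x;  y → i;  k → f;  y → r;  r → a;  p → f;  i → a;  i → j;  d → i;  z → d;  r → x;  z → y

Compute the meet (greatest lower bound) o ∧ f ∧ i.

Common lower bounds of {o, f, i}: y, z.
The greatest among these is y.

y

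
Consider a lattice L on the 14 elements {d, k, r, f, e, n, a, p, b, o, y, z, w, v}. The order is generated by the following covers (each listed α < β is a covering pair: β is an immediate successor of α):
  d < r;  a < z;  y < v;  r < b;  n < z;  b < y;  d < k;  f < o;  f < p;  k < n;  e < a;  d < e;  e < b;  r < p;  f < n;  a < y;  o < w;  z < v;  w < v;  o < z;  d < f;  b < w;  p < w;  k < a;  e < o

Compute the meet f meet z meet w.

f

Common lower bounds of {f, z, w}: d, f.
The greatest among these is f.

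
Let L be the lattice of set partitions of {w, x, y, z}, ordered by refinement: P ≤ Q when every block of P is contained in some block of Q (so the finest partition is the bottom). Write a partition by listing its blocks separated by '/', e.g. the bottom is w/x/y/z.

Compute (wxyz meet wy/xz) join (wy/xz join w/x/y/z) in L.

wxyz ∧ wy/xz = wy/xz
wy/xz ∨ w/x/y/z = wy/xz
wy/xz ∨ wy/xz = wy/xz

wy/xz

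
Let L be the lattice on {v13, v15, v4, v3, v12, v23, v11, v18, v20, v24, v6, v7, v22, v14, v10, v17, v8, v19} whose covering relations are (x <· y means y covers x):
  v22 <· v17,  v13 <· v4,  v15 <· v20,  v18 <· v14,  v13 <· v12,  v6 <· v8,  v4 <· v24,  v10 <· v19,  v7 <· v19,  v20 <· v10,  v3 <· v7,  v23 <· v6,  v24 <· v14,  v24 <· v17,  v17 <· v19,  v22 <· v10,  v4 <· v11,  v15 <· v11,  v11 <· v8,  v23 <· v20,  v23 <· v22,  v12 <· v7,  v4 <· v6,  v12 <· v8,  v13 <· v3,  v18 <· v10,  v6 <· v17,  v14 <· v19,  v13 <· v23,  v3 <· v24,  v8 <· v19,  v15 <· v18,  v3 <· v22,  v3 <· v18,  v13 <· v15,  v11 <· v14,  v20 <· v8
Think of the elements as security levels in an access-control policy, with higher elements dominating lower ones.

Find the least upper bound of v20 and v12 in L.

Common upper bounds of {v20, v12}: v19, v8.
The least among these is v8.

v8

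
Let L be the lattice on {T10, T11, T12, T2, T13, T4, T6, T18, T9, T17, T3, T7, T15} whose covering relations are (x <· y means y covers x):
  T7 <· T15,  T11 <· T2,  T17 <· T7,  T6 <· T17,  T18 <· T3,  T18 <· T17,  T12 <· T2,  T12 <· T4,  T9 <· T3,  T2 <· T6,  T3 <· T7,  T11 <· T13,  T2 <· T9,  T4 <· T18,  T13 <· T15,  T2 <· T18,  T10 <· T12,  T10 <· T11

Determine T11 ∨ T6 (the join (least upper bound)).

T6

Common upper bounds of {T11, T6}: T15, T17, T6, T7.
The least among these is T6.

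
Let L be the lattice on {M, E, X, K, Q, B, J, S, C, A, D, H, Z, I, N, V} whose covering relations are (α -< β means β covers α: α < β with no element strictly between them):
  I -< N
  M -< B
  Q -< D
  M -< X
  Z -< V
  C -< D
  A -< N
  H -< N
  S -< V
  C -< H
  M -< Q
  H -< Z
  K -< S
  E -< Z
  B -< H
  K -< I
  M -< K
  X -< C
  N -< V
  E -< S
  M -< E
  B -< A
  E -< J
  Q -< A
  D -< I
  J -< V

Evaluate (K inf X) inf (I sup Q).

K ∧ X = M
I ∨ Q = I
M ∧ I = M

M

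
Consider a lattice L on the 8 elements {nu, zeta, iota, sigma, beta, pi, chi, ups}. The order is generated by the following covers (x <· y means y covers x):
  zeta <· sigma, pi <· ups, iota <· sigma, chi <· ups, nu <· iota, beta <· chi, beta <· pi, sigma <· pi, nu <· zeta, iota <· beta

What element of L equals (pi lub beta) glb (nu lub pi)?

pi ∨ beta = pi
nu ∨ pi = pi
pi ∧ pi = pi

pi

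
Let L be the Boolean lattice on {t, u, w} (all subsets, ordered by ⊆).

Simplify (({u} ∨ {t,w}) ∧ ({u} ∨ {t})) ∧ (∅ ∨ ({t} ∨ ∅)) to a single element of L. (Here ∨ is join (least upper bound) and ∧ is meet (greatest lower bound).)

{t}

{u} ∨ {t,w} = {t,u,w}
{u} ∨ {t} = {t,u}
{t,u,w} ∧ {t,u} = {t,u}
{t} ∨ ∅ = {t}
∅ ∨ {t} = {t}
{t,u} ∧ {t} = {t}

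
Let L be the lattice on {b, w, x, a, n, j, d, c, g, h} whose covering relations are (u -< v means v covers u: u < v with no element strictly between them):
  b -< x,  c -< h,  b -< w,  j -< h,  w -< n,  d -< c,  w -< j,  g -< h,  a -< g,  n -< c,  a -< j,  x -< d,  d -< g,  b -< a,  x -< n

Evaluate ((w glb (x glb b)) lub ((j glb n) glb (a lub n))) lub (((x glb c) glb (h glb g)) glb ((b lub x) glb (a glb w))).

w

x ∧ b = b
w ∧ b = b
j ∧ n = w
a ∨ n = h
w ∧ h = w
b ∨ w = w
x ∧ c = x
h ∧ g = g
x ∧ g = x
b ∨ x = x
a ∧ w = b
x ∧ b = b
x ∧ b = b
w ∨ b = w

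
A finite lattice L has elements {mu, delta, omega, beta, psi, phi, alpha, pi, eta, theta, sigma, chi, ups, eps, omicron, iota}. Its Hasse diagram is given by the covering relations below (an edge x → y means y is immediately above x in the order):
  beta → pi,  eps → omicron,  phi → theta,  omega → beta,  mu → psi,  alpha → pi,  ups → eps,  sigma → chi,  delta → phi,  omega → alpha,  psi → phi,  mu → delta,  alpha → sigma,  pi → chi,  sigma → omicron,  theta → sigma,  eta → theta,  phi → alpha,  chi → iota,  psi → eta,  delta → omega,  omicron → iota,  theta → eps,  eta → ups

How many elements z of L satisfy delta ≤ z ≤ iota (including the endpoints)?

12

The interval [delta, iota] = {alpha, beta, chi, delta, eps, iota, omega, omicron, phi, pi, sigma, theta}, which has 12 elements.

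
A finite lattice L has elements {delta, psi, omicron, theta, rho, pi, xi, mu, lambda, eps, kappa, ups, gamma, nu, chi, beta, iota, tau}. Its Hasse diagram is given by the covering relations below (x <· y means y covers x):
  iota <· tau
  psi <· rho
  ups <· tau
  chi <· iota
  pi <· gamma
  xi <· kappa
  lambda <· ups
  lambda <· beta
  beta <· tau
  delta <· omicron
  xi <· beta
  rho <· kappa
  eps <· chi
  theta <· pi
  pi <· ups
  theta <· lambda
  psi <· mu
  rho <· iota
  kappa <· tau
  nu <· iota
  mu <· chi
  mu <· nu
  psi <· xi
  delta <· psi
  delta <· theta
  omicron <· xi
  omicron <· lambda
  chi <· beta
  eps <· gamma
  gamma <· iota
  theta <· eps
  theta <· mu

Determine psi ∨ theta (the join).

Common upper bounds of {psi, theta}: beta, chi, iota, mu, nu, tau.
The least among these is mu.

mu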